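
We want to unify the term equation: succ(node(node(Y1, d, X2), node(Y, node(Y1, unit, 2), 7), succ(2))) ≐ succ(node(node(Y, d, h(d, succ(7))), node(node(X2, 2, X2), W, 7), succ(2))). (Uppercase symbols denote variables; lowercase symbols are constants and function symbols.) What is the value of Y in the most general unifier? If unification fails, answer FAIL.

Decompose succ/1: node(node(Y1, d, X2), node(Y, node(Y1, unit, 2), 7), succ(2)) ≐ node(node(Y, d, h(d, succ(7))), node(node(X2, 2, X2), W, 7), succ(2)).
Decompose node/3: node(Y1, d, X2) ≐ node(Y, d, h(d, succ(7))),  node(Y, node(Y1, unit, 2), 7) ≐ node(node(X2, 2, X2), W, 7),  succ(2) ≐ succ(2).
Decompose node/3: Y1 ≐ Y,  d ≐ d,  X2 ≐ h(d, succ(7)).
Bind Y1 := Y; substituting into the one remaining equation that mentions Y1 gives: node(Y, node(Y, unit, 2), 7) ≐ node(node(X2, 2, X2), W, 7).
Delete trivial equation d ≐ d.
Bind X2 := h(d, succ(7)); substituting into the one remaining equation that mentions X2 gives: node(Y, node(Y, unit, 2), 7) ≐ node(node(h(d, succ(7)), 2, h(d, succ(7))), W, 7).
Decompose node/3: Y ≐ node(h(d, succ(7)), 2, h(d, succ(7))),  node(Y, unit, 2) ≐ W,  7 ≐ 7.
Bind Y := node(h(d, succ(7)), 2, h(d, succ(7))); substituting into the one remaining equation that mentions Y gives: node(node(h(d, succ(7)), 2, h(d, succ(7))), unit, 2) ≐ W. Substituting into the earlier binding gives Y1 := node(h(d, succ(7)), 2, h(d, succ(7))).
Bind W := node(node(h(d, succ(7)), 2, h(d, succ(7))), unit, 2); no other remaining equation mentions W.
Delete trivial equation 7 ≐ 7.
Delete trivial equation succ(2) ≐ succ(2).
MGU = { Y1 -> node(h(d, succ(7)), 2, h(d, succ(7))), X2 -> h(d, succ(7)), Y -> node(h(d, succ(7)), 2, h(d, succ(7))), W -> node(node(h(d, succ(7)), 2, h(d, succ(7))), unit, 2) }, so Y -> node(h(d, succ(7)), 2, h(d, succ(7))).

node(h(d, succ(7)), 2, h(d, succ(7)))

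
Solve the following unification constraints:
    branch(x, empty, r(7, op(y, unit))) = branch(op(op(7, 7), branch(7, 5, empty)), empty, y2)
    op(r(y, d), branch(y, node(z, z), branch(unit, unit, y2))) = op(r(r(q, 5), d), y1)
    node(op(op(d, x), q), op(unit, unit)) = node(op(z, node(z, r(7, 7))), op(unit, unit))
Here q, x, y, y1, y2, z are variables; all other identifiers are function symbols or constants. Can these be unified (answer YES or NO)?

Decompose branch/3: x = op(op(7, 7), branch(7, 5, empty)),  empty = empty,  r(7, op(y, unit)) = y2.
Bind x := op(op(7, 7), branch(7, 5, empty)); substituting into the one remaining equation that mentions x gives: node(op(op(d, op(op(7, 7), branch(7, 5, empty))), q), op(unit, unit)) = node(op(z, node(z, r(7, 7))), op(unit, unit)).
Delete trivial equation empty = empty.
Bind y2 := r(7, op(y, unit)); substituting into the one remaining equation that mentions y2 gives: op(r(y, d), branch(y, node(z, z), branch(unit, unit, r(7, op(y, unit))))) = op(r(r(q, 5), d), y1).
Decompose op/2: r(y, d) = r(r(q, 5), d),  branch(y, node(z, z), branch(unit, unit, r(7, op(y, unit)))) = y1.
Decompose r/2: y = r(q, 5),  d = d.
Bind y := r(q, 5); substituting into the one remaining equation that mentions y gives: branch(r(q, 5), node(z, z), branch(unit, unit, r(7, op(r(q, 5), unit)))) = y1. Substituting into the earlier binding gives y2 := r(7, op(r(q, 5), unit)).
Delete trivial equation d = d.
Bind y1 := branch(r(q, 5), node(z, z), branch(unit, unit, r(7, op(r(q, 5), unit)))); no other remaining equation mentions y1.
Decompose node/2: op(op(d, op(op(7, 7), branch(7, 5, empty))), q) = op(z, node(z, r(7, 7))),  op(unit, unit) = op(unit, unit).
Decompose op/2: op(d, op(op(7, 7), branch(7, 5, empty))) = z,  q = node(z, r(7, 7)).
Bind z := op(d, op(op(7, 7), branch(7, 5, empty))); substituting into the one remaining equation that mentions z gives: q = node(op(d, op(op(7, 7), branch(7, 5, empty))), r(7, 7)). Substituting into the earlier binding gives y1 := branch(r(q, 5), node(op(d, op(op(7, 7), branch(7, 5, empty))), op(d, op(op(7, 7), branch(7, 5, empty)))), branch(unit, unit, r(7, op(r(q, 5), unit)))).
Bind q := node(op(d, op(op(7, 7), branch(7, 5, empty))), r(7, 7)); no other remaining equation mentions q. Substituting into the earlier bindings gives y2 := r(7, op(r(node(op(d, op(op(7, 7), branch(7, 5, empty))), r(7, 7)), 5), unit)), y := r(node(op(d, op(op(7, 7), branch(7, 5, empty))), r(7, 7)), 5), y1 := branch(r(node(op(d, op(op(7, 7), branch(7, 5, empty))), r(7, 7)), 5), node(op(d, op(op(7, 7), branch(7, 5, empty))), op(d, op(op(7, 7), branch(7, 5, empty)))), branch(unit, unit, r(7, op(r(node(op(d, op(op(7, 7), branch(7, 5, empty))), r(7, 7)), 5), unit)))).
Delete trivial equation op(unit, unit) = op(unit, unit).
No equations remain and no clash or occurs-check failure arose, so a unifier exists.

YES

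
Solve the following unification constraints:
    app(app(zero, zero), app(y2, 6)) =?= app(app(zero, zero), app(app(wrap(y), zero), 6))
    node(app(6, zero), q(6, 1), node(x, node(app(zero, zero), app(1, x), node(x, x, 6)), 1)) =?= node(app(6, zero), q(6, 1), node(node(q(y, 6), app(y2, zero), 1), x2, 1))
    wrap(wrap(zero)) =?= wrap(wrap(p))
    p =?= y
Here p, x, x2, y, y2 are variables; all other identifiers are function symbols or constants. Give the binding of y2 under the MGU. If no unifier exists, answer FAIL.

Decompose app/2: app(zero, zero) =?= app(zero, zero),  app(y2, 6) =?= app(app(wrap(y), zero), 6).
Delete trivial equation app(zero, zero) =?= app(zero, zero).
Decompose app/2: y2 =?= app(wrap(y), zero),  6 =?= 6.
Bind y2 := app(wrap(y), zero); substituting into the one remaining equation that mentions y2 gives: node(app(6, zero), q(6, 1), node(x, node(app(zero, zero), app(1, x), node(x, x, 6)), 1)) =?= node(app(6, zero), q(6, 1), node(node(q(y, 6), app(app(wrap(y), zero), zero), 1), x2, 1)).
Delete trivial equation 6 =?= 6.
Decompose node/3: app(6, zero) =?= app(6, zero),  q(6, 1) =?= q(6, 1),  node(x, node(app(zero, zero), app(1, x), node(x, x, 6)), 1) =?= node(node(q(y, 6), app(app(wrap(y), zero), zero), 1), x2, 1).
Delete trivial equation app(6, zero) =?= app(6, zero).
Delete trivial equation q(6, 1) =?= q(6, 1).
Decompose node/3: x =?= node(q(y, 6), app(app(wrap(y), zero), zero), 1),  node(app(zero, zero), app(1, x), node(x, x, 6)) =?= x2,  1 =?= 1.
Bind x := node(q(y, 6), app(app(wrap(y), zero), zero), 1); substituting into the one remaining equation that mentions x gives: node(app(zero, zero), app(1, node(q(y, 6), app(app(wrap(y), zero), zero), 1)), node(node(q(y, 6), app(app(wrap(y), zero), zero), 1), node(q(y, 6), app(app(wrap(y), zero), zero), 1), 6)) =?= x2.
Bind x2 := node(app(zero, zero), app(1, node(q(y, 6), app(app(wrap(y), zero), zero), 1)), node(node(q(y, 6), app(app(wrap(y), zero), zero), 1), node(q(y, 6), app(app(wrap(y), zero), zero), 1), 6)); no other remaining equation mentions x2.
Delete trivial equation 1 =?= 1.
Decompose wrap/1: wrap(zero) =?= wrap(p).
Decompose wrap/1: zero =?= p.
Bind p := zero; substituting into the remaining equation gives: zero =?= y.
Bind y := zero. Substituting into the earlier bindings gives y2 := app(wrap(zero), zero), x := node(q(zero, 6), app(app(wrap(zero), zero), zero), 1), x2 := node(app(zero, zero), app(1, node(q(zero, 6), app(app(wrap(zero), zero), zero), 1)), node(node(q(zero, 6), app(app(wrap(zero), zero), zero), 1), node(q(zero, 6), app(app(wrap(zero), zero), zero), 1), 6)).
MGU = { y2 := app(wrap(zero), zero), x := node(q(zero, 6), app(app(wrap(zero), zero), zero), 1), x2 := node(app(zero, zero), app(1, node(q(zero, 6), app(app(wrap(zero), zero), zero), 1)), node(node(q(zero, 6), app(app(wrap(zero), zero), zero), 1), node(q(zero, 6), app(app(wrap(zero), zero), zero), 1), 6)), p := zero, y := zero }, so y2 := app(wrap(zero), zero).

app(wrap(zero), zero)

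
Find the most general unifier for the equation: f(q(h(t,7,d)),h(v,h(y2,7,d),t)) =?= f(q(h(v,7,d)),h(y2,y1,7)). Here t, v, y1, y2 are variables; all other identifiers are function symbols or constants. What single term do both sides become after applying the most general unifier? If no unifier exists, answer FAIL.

f(q(h(7,7,d)),h(7,h(7,7,d),7))

Decompose f/2: q(h(t,7,d)) =?= q(h(v,7,d)),  h(v,h(y2,7,d),t) =?= h(y2,y1,7).
Decompose q/1: h(t,7,d) =?= h(v,7,d).
Decompose h/3: t =?= v,  7 =?= 7,  d =?= d.
Bind t := v; substituting into the one remaining equation that mentions t gives: h(v,h(y2,7,d),v) =?= h(y2,y1,7).
Delete trivial equation 7 =?= 7.
Delete trivial equation d =?= d.
Decompose h/3: v =?= y2,  h(y2,7,d) =?= y1,  v =?= 7.
Bind v := y2; substituting into the one remaining equation that mentions v gives: y2 =?= 7. Substituting into the earlier binding gives t := y2.
Bind y1 := h(y2,7,d); no other remaining equation mentions y1.
Bind y2 := 7. Substituting into the earlier bindings gives t := 7, v := 7, y1 := h(7,7,d).
Applying the MGU to either side gives f(q(h(7,7,d)),h(7,h(7,7,d),7)).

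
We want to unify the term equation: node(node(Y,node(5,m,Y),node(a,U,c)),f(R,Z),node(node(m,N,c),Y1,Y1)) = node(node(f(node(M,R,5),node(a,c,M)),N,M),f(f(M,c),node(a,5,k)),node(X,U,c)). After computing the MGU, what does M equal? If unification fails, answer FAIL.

node(a,c,c)

Decompose node/3: node(Y,node(5,m,Y),node(a,U,c)) = node(f(node(M,R,5),node(a,c,M)),N,M),  f(R,Z) = f(f(M,c),node(a,5,k)),  node(node(m,N,c),Y1,Y1) = node(X,U,c).
Decompose node/3: Y = f(node(M,R,5),node(a,c,M)),  node(5,m,Y) = N,  node(a,U,c) = M.
Bind Y := f(node(M,R,5),node(a,c,M)); substituting into the one remaining equation that mentions Y gives: node(5,m,f(node(M,R,5),node(a,c,M))) = N.
Bind N := node(5,m,f(node(M,R,5),node(a,c,M))); substituting into the one remaining equation that mentions N gives: node(node(m,node(5,m,f(node(M,R,5),node(a,c,M))),c),Y1,Y1) = node(X,U,c).
Bind M := node(a,U,c); substituting into the remaining equations gives: f(R,Z) = f(f(node(a,U,c),c),node(a,5,k)),  node(node(m,node(5,m,f(node(node(a,U,c),R,5),node(a,c,node(a,U,c)))),c),Y1,Y1) = node(X,U,c). Substituting into the earlier bindings gives Y := f(node(node(a,U,c),R,5),node(a,c,node(a,U,c))), N := node(5,m,f(node(node(a,U,c),R,5),node(a,c,node(a,U,c)))).
Decompose f/2: R = f(node(a,U,c),c),  Z = node(a,5,k).
Bind R := f(node(a,U,c),c); substituting into the one remaining equation that mentions R gives: node(node(m,node(5,m,f(node(node(a,U,c),f(node(a,U,c),c),5),node(a,c,node(a,U,c)))),c),Y1,Y1) = node(X,U,c). Substituting into the earlier bindings gives Y := f(node(node(a,U,c),f(node(a,U,c),c),5),node(a,c,node(a,U,c))), N := node(5,m,f(node(node(a,U,c),f(node(a,U,c),c),5),node(a,c,node(a,U,c)))).
Bind Z := node(a,5,k); no other remaining equation mentions Z.
Decompose node/3: node(m,node(5,m,f(node(node(a,U,c),f(node(a,U,c),c),5),node(a,c,node(a,U,c)))),c) = X,  Y1 = U,  Y1 = c.
Bind X := node(m,node(5,m,f(node(node(a,U,c),f(node(a,U,c),c),5),node(a,c,node(a,U,c)))),c); no other remaining equation mentions X.
Bind Y1 := U; substituting into the remaining equation gives: U = c.
Bind U := c. Substituting into the earlier bindings gives Y := f(node(node(a,c,c),f(node(a,c,c),c),5),node(a,c,node(a,c,c))), N := node(5,m,f(node(node(a,c,c),f(node(a,c,c),c),5),node(a,c,node(a,c,c)))), M := node(a,c,c), R := f(node(a,c,c),c), X := node(m,node(5,m,f(node(node(a,c,c),f(node(a,c,c),c),5),node(a,c,node(a,c,c)))),c), Y1 := c.
MGU = { Y := f(node(node(a,c,c),f(node(a,c,c),c),5),node(a,c,node(a,c,c))), N := node(5,m,f(node(node(a,c,c),f(node(a,c,c),c),5),node(a,c,node(a,c,c)))), M := node(a,c,c), R := f(node(a,c,c),c), Z := node(a,5,k), X := node(m,node(5,m,f(node(node(a,c,c),f(node(a,c,c),c),5),node(a,c,node(a,c,c)))),c), Y1 := c, U := c }, so M := node(a,c,c).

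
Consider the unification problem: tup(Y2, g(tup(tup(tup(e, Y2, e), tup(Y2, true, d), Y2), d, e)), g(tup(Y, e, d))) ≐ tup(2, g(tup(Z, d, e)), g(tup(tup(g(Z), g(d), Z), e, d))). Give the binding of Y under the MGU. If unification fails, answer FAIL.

Decompose tup/3: Y2 ≐ 2,  g(tup(tup(tup(e, Y2, e), tup(Y2, true, d), Y2), d, e)) ≐ g(tup(Z, d, e)),  g(tup(Y, e, d)) ≐ g(tup(tup(g(Z), g(d), Z), e, d)).
Bind Y2 := 2; substituting into the one remaining equation that mentions Y2 gives: g(tup(tup(tup(e, 2, e), tup(2, true, d), 2), d, e)) ≐ g(tup(Z, d, e)).
Decompose g/1: tup(tup(tup(e, 2, e), tup(2, true, d), 2), d, e) ≐ tup(Z, d, e).
Decompose tup/3: tup(tup(e, 2, e), tup(2, true, d), 2) ≐ Z,  d ≐ d,  e ≐ e.
Bind Z := tup(tup(e, 2, e), tup(2, true, d), 2); substituting into the one remaining equation that mentions Z gives: g(tup(Y, e, d)) ≐ g(tup(tup(g(tup(tup(e, 2, e), tup(2, true, d), 2)), g(d), tup(tup(e, 2, e), tup(2, true, d), 2)), e, d)).
Delete trivial equation d ≐ d.
Delete trivial equation e ≐ e.
Decompose g/1: tup(Y, e, d) ≐ tup(tup(g(tup(tup(e, 2, e), tup(2, true, d), 2)), g(d), tup(tup(e, 2, e), tup(2, true, d), 2)), e, d).
Decompose tup/3: Y ≐ tup(g(tup(tup(e, 2, e), tup(2, true, d), 2)), g(d), tup(tup(e, 2, e), tup(2, true, d), 2)),  e ≐ e,  d ≐ d.
Bind Y := tup(g(tup(tup(e, 2, e), tup(2, true, d), 2)), g(d), tup(tup(e, 2, e), tup(2, true, d), 2)); no other remaining equation mentions Y.
Delete trivial equation e ≐ e.
Delete trivial equation d ≐ d.
MGU = { Y2 -> 2, Z -> tup(tup(e, 2, e), tup(2, true, d), 2), Y -> tup(g(tup(tup(e, 2, e), tup(2, true, d), 2)), g(d), tup(tup(e, 2, e), tup(2, true, d), 2)) }, so Y -> tup(g(tup(tup(e, 2, e), tup(2, true, d), 2)), g(d), tup(tup(e, 2, e), tup(2, true, d), 2)).

tup(g(tup(tup(e, 2, e), tup(2, true, d), 2)), g(d), tup(tup(e, 2, e), tup(2, true, d), 2))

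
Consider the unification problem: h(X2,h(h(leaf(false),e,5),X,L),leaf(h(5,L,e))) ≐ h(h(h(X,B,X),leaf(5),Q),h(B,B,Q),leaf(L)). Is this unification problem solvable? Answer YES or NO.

Decompose h/3: X2 ≐ h(h(X,B,X),leaf(5),Q),  h(h(leaf(false),e,5),X,L) ≐ h(B,B,Q),  leaf(h(5,L,e)) ≐ leaf(L).
Bind X2 := h(h(X,B,X),leaf(5),Q); no other remaining equation mentions X2.
Decompose h/3: h(leaf(false),e,5) ≐ B,  X ≐ B,  L ≐ Q.
Bind B := h(leaf(false),e,5); substituting into the one remaining equation that mentions B gives: X ≐ h(leaf(false),e,5). Substituting into the earlier binding gives X2 := h(h(X,h(leaf(false),e,5),X),leaf(5),Q).
Bind X := h(leaf(false),e,5); no other remaining equation mentions X. Substituting into the earlier binding gives X2 := h(h(h(leaf(false),e,5),h(leaf(false),e,5),h(leaf(false),e,5)),leaf(5),Q).
Bind L := Q; substituting into the remaining equation gives: leaf(h(5,Q,e)) ≐ leaf(Q).
Decompose leaf/1: h(5,Q,e) ≐ Q.
Occurs check fails: Q occurs in h(5,Q,e); the equation Q ≐ h(5,Q,e) has no finite solution.

NO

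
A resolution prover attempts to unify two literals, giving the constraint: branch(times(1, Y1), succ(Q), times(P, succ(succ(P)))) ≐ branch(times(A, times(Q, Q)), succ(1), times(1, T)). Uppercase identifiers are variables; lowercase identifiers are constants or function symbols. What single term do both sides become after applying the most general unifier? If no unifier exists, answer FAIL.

branch(times(1, times(1, 1)), succ(1), times(1, succ(succ(1))))

Decompose branch/3: times(1, Y1) ≐ times(A, times(Q, Q)),  succ(Q) ≐ succ(1),  times(P, succ(succ(P))) ≐ times(1, T).
Decompose times/2: 1 ≐ A,  Y1 ≐ times(Q, Q).
Bind A := 1; no other remaining equation mentions A.
Bind Y1 := times(Q, Q); no other remaining equation mentions Y1.
Decompose succ/1: Q ≐ 1.
Bind Q := 1; no other remaining equation mentions Q. Substituting into the earlier binding gives Y1 := times(1, 1).
Decompose times/2: P ≐ 1,  succ(succ(P)) ≐ T.
Bind P := 1; substituting into the remaining equation gives: succ(succ(1)) ≐ T.
Bind T := succ(succ(1)).
Applying the MGU to either side gives branch(times(1, times(1, 1)), succ(1), times(1, succ(succ(1)))).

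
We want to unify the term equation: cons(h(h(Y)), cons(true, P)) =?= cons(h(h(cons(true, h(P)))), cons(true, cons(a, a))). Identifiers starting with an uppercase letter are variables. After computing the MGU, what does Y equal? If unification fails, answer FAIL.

Decompose cons/2: h(h(Y)) =?= h(h(cons(true, h(P)))),  cons(true, P) =?= cons(true, cons(a, a)).
Decompose h/1: h(Y) =?= h(cons(true, h(P))).
Decompose h/1: Y =?= cons(true, h(P)).
Bind Y := cons(true, h(P)); no other remaining equation mentions Y.
Decompose cons/2: true =?= true,  P =?= cons(a, a).
Delete trivial equation true =?= true.
Bind P := cons(a, a). Substituting into the earlier binding gives Y := cons(true, h(cons(a, a))).
MGU = { Y -> cons(true, h(cons(a, a))), P -> cons(a, a) }, so Y -> cons(true, h(cons(a, a))).

cons(true, h(cons(a, a)))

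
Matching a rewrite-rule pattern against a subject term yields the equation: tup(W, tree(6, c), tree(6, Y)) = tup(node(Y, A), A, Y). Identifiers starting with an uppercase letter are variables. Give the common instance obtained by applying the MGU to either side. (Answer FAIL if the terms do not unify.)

FAIL

Decompose tup/3: W = node(Y, A),  tree(6, c) = A,  tree(6, Y) = Y.
Bind W := node(Y, A); no other remaining equation mentions W.
Bind A := tree(6, c); no other remaining equation mentions A. Substituting into the earlier binding gives W := node(Y, tree(6, c)).
Occurs check fails: Y occurs in tree(6, Y); the equation Y = tree(6, Y) has no finite solution.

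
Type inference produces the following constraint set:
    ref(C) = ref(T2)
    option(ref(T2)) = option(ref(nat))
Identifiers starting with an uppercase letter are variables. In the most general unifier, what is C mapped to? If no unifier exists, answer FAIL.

nat

Decompose ref/1: C = T2.
Bind C := T2; no other remaining equation mentions C.
Decompose option/1: ref(T2) = ref(nat).
Decompose ref/1: T2 = nat.
Bind T2 := nat. Substituting into the earlier binding gives C := nat.
MGU = { C := nat, T2 := nat }, so C := nat.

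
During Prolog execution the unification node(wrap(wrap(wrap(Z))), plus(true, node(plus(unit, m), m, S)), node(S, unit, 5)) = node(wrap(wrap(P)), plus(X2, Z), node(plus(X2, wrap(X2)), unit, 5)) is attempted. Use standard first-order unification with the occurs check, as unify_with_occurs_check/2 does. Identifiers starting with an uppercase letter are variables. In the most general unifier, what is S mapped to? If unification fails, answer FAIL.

plus(true, wrap(true))

Decompose node/3: wrap(wrap(wrap(Z))) = wrap(wrap(P)),  plus(true, node(plus(unit, m), m, S)) = plus(X2, Z),  node(S, unit, 5) = node(plus(X2, wrap(X2)), unit, 5).
Decompose wrap/1: wrap(wrap(Z)) = wrap(P).
Decompose wrap/1: wrap(Z) = P.
Bind P := wrap(Z); no other remaining equation mentions P.
Decompose plus/2: true = X2,  node(plus(unit, m), m, S) = Z.
Bind X2 := true; substituting into the one remaining equation that mentions X2 gives: node(S, unit, 5) = node(plus(true, wrap(true)), unit, 5).
Bind Z := node(plus(unit, m), m, S); no other remaining equation mentions Z. Substituting into the earlier binding gives P := wrap(node(plus(unit, m), m, S)).
Decompose node/3: S = plus(true, wrap(true)),  unit = unit,  5 = 5.
Bind S := plus(true, wrap(true)); no other remaining equation mentions S. Substituting into the earlier bindings gives P := wrap(node(plus(unit, m), m, plus(true, wrap(true)))), Z := node(plus(unit, m), m, plus(true, wrap(true))).
Delete trivial equation unit = unit.
Delete trivial equation 5 = 5.
MGU = { P ↦ wrap(node(plus(unit, m), m, plus(true, wrap(true)))), X2 ↦ true, Z ↦ node(plus(unit, m), m, plus(true, wrap(true))), S ↦ plus(true, wrap(true)) }, so S ↦ plus(true, wrap(true)).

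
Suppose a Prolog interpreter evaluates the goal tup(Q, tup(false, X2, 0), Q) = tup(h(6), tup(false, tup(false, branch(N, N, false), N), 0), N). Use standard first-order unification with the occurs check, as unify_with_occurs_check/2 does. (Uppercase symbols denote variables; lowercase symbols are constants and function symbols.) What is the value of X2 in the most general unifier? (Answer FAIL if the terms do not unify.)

Decompose tup/3: Q = h(6),  tup(false, X2, 0) = tup(false, tup(false, branch(N, N, false), N), 0),  Q = N.
Bind Q := h(6); substituting into the one remaining equation that mentions Q gives: h(6) = N.
Decompose tup/3: false = false,  X2 = tup(false, branch(N, N, false), N),  0 = 0.
Delete trivial equation false = false.
Bind X2 := tup(false, branch(N, N, false), N); no other remaining equation mentions X2.
Delete trivial equation 0 = 0.
Bind N := h(6). Substituting into the earlier binding gives X2 := tup(false, branch(h(6), h(6), false), h(6)).
MGU = { Q -> h(6), X2 -> tup(false, branch(h(6), h(6), false), h(6)), N -> h(6) }, so X2 -> tup(false, branch(h(6), h(6), false), h(6)).

tup(false, branch(h(6), h(6), false), h(6))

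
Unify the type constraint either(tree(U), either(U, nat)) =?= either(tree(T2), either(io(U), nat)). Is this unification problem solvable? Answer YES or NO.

Decompose either/2: tree(U) =?= tree(T2),  either(U, nat) =?= either(io(U), nat).
Decompose tree/1: U =?= T2.
Bind U := T2; substituting into the remaining equation gives: either(T2, nat) =?= either(io(T2), nat).
Decompose either/2: T2 =?= io(T2),  nat =?= nat.
Occurs check fails: T2 occurs in io(T2); the equation T2 =?= io(T2) has no finite solution.

NO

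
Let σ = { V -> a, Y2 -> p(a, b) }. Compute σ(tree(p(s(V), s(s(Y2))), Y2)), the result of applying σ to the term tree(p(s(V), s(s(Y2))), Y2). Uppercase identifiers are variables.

tree(p(s(a), s(s(p(a, b)))), p(a, b))

Replace each occurrence of V with a.
Replace each occurrence of Y2 with p(a, b).
Result: tree(p(s(a), s(s(p(a, b)))), p(a, b)).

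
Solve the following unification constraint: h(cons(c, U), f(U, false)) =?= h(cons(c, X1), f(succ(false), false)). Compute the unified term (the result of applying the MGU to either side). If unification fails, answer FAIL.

h(cons(c, succ(false)), f(succ(false), false))

Decompose h/2: cons(c, U) =?= cons(c, X1),  f(U, false) =?= f(succ(false), false).
Decompose cons/2: c =?= c,  U =?= X1.
Delete trivial equation c =?= c.
Bind U := X1; substituting into the remaining equation gives: f(X1, false) =?= f(succ(false), false).
Decompose f/2: X1 =?= succ(false),  false =?= false.
Bind X1 := succ(false); no other remaining equation mentions X1. Substituting into the earlier binding gives U := succ(false).
Delete trivial equation false =?= false.
Applying the MGU to either side gives h(cons(c, succ(false)), f(succ(false), false)).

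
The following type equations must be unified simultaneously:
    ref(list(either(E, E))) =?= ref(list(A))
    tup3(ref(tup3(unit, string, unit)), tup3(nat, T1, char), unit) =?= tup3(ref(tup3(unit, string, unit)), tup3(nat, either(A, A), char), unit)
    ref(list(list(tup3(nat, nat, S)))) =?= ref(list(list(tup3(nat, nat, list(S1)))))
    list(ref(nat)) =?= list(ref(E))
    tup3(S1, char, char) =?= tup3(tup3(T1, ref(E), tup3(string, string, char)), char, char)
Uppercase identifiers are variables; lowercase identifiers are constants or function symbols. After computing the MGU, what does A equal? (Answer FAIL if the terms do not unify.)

Decompose ref/1: list(either(E, E)) =?= list(A).
Decompose list/1: either(E, E) =?= A.
Bind A := either(E, E); substituting into the one remaining equation that mentions A gives: tup3(ref(tup3(unit, string, unit)), tup3(nat, T1, char), unit) =?= tup3(ref(tup3(unit, string, unit)), tup3(nat, either(either(E, E), either(E, E)), char), unit).
Decompose tup3/3: ref(tup3(unit, string, unit)) =?= ref(tup3(unit, string, unit)),  tup3(nat, T1, char) =?= tup3(nat, either(either(E, E), either(E, E)), char),  unit =?= unit.
Delete trivial equation ref(tup3(unit, string, unit)) =?= ref(tup3(unit, string, unit)).
Decompose tup3/3: nat =?= nat,  T1 =?= either(either(E, E), either(E, E)),  char =?= char.
Delete trivial equation nat =?= nat.
Bind T1 := either(either(E, E), either(E, E)); substituting into the one remaining equation that mentions T1 gives: tup3(S1, char, char) =?= tup3(tup3(either(either(E, E), either(E, E)), ref(E), tup3(string, string, char)), char, char).
Delete trivial equation char =?= char.
Delete trivial equation unit =?= unit.
Decompose ref/1: list(list(tup3(nat, nat, S))) =?= list(list(tup3(nat, nat, list(S1)))).
Decompose list/1: list(tup3(nat, nat, S)) =?= list(tup3(nat, nat, list(S1))).
Decompose list/1: tup3(nat, nat, S) =?= tup3(nat, nat, list(S1)).
Decompose tup3/3: nat =?= nat,  nat =?= nat,  S =?= list(S1).
Delete trivial equation nat =?= nat.
Delete trivial equation nat =?= nat.
Bind S := list(S1); no other remaining equation mentions S.
Decompose list/1: ref(nat) =?= ref(E).
Decompose ref/1: nat =?= E.
Bind E := nat; substituting into the remaining equation gives: tup3(S1, char, char) =?= tup3(tup3(either(either(nat, nat), either(nat, nat)), ref(nat), tup3(string, string, char)), char, char). Substituting into the earlier bindings gives A := either(nat, nat), T1 := either(either(nat, nat), either(nat, nat)).
Decompose tup3/3: S1 =?= tup3(either(either(nat, nat), either(nat, nat)), ref(nat), tup3(string, string, char)),  char =?= char,  char =?= char.
Bind S1 := tup3(either(either(nat, nat), either(nat, nat)), ref(nat), tup3(string, string, char)); no other remaining equation mentions S1. Substituting into the earlier binding gives S := list(tup3(either(either(nat, nat), either(nat, nat)), ref(nat), tup3(string, string, char))).
Delete trivial equation char =?= char.
Delete trivial equation char =?= char.
MGU = { A := either(nat, nat), T1 := either(either(nat, nat), either(nat, nat)), S := list(tup3(either(either(nat, nat), either(nat, nat)), ref(nat), tup3(string, string, char))), E := nat, S1 := tup3(either(either(nat, nat), either(nat, nat)), ref(nat), tup3(string, string, char)) }, so A := either(nat, nat).

either(nat, nat)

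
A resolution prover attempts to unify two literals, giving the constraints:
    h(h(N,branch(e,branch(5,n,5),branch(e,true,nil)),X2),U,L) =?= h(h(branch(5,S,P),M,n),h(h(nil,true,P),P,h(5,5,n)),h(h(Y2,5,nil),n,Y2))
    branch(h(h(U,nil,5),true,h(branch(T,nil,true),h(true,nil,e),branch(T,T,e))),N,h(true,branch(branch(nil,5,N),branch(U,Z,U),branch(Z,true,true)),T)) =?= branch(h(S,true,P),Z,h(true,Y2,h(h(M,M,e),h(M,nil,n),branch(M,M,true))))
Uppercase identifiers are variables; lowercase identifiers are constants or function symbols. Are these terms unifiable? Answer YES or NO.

YES

Decompose h/3: h(N,branch(e,branch(5,n,5),branch(e,true,nil)),X2) =?= h(branch(5,S,P),M,n),  U =?= h(h(nil,true,P),P,h(5,5,n)),  L =?= h(h(Y2,5,nil),n,Y2).
Bind L := h(h(Y2,5,nil),n,Y2); no other remaining equation mentions L.
No equations remain and no clash or occurs-check failure arose, so a unifier exists.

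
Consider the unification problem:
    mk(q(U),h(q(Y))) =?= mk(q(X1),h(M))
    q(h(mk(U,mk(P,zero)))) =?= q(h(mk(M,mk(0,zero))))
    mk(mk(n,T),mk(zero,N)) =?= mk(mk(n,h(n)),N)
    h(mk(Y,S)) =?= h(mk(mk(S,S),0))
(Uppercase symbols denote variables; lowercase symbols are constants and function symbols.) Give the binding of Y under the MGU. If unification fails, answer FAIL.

FAIL

Decompose mk/2: q(U) =?= q(X1),  h(q(Y)) =?= h(M).
Decompose q/1: U =?= X1.
Bind U := X1; substituting into the one remaining equation that mentions U gives: q(h(mk(X1,mk(P,zero)))) =?= q(h(mk(M,mk(0,zero)))).
Decompose h/1: q(Y) =?= M.
Bind M := q(Y); substituting into the one remaining equation that mentions M gives: q(h(mk(X1,mk(P,zero)))) =?= q(h(mk(q(Y),mk(0,zero)))).
Decompose q/1: h(mk(X1,mk(P,zero))) =?= h(mk(q(Y),mk(0,zero))).
Decompose h/1: mk(X1,mk(P,zero)) =?= mk(q(Y),mk(0,zero)).
Decompose mk/2: X1 =?= q(Y),  mk(P,zero) =?= mk(0,zero).
Bind X1 := q(Y); no other remaining equation mentions X1. Substituting into the earlier binding gives U := q(Y).
Decompose mk/2: P =?= 0,  zero =?= zero.
Bind P := 0; no other remaining equation mentions P.
Delete trivial equation zero =?= zero.
Decompose mk/2: mk(n,T) =?= mk(n,h(n)),  mk(zero,N) =?= N.
Decompose mk/2: n =?= n,  T =?= h(n).
Delete trivial equation n =?= n.
Bind T := h(n); no other remaining equation mentions T.
Occurs check fails: N occurs in mk(zero,N); the equation N =?= mk(zero,N) has no finite solution.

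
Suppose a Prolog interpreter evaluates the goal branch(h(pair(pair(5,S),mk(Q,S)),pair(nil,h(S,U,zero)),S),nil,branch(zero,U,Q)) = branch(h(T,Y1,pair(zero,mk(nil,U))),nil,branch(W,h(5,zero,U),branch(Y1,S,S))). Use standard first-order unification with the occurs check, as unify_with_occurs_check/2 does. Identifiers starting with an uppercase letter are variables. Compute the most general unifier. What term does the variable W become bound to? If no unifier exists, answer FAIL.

FAIL

Decompose branch/3: h(pair(pair(5,S),mk(Q,S)),pair(nil,h(S,U,zero)),S) = h(T,Y1,pair(zero,mk(nil,U))),  nil = nil,  branch(zero,U,Q) = branch(W,h(5,zero,U),branch(Y1,S,S)).
Decompose h/3: pair(pair(5,S),mk(Q,S)) = T,  pair(nil,h(S,U,zero)) = Y1,  S = pair(zero,mk(nil,U)).
Bind T := pair(pair(5,S),mk(Q,S)); no other remaining equation mentions T.
Bind Y1 := pair(nil,h(S,U,zero)); substituting into the one remaining equation that mentions Y1 gives: branch(zero,U,Q) = branch(W,h(5,zero,U),branch(pair(nil,h(S,U,zero)),S,S)).
Bind S := pair(zero,mk(nil,U)); substituting into the one remaining equation that mentions S gives: branch(zero,U,Q) = branch(W,h(5,zero,U),branch(pair(nil,h(pair(zero,mk(nil,U)),U,zero)),pair(zero,mk(nil,U)),pair(zero,mk(nil,U)))). Substituting into the earlier bindings gives T := pair(pair(5,pair(zero,mk(nil,U))),mk(Q,pair(zero,mk(nil,U)))), Y1 := pair(nil,h(pair(zero,mk(nil,U)),U,zero)).
Delete trivial equation nil = nil.
Decompose branch/3: zero = W,  U = h(5,zero,U),  Q = branch(pair(nil,h(pair(zero,mk(nil,U)),U,zero)),pair(zero,mk(nil,U)),pair(zero,mk(nil,U))).
Bind W := zero; no other remaining equation mentions W.
Occurs check fails: U occurs in h(5,zero,U); the equation U = h(5,zero,U) has no finite solution.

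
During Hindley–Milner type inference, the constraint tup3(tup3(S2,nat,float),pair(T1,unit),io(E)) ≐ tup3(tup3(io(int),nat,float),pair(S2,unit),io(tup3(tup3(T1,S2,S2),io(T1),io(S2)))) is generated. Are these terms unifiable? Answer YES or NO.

YES

Decompose tup3/3: tup3(S2,nat,float) ≐ tup3(io(int),nat,float),  pair(T1,unit) ≐ pair(S2,unit),  io(E) ≐ io(tup3(tup3(T1,S2,S2),io(T1),io(S2))).
Decompose tup3/3: S2 ≐ io(int),  nat ≐ nat,  float ≐ float.
Bind S2 := io(int); substituting into the 2 remaining equations that mention S2 gives: pair(T1,unit) ≐ pair(io(int),unit),  io(E) ≐ io(tup3(tup3(T1,io(int),io(int)),io(T1),io(io(int)))).
Delete trivial equation nat ≐ nat.
Delete trivial equation float ≐ float.
Decompose pair/2: T1 ≐ io(int),  unit ≐ unit.
Bind T1 := io(int); substituting into the one remaining equation that mentions T1 gives: io(E) ≐ io(tup3(tup3(io(int),io(int),io(int)),io(io(int)),io(io(int)))).
Delete trivial equation unit ≐ unit.
Decompose io/1: E ≐ tup3(tup3(io(int),io(int),io(int)),io(io(int)),io(io(int))).
Bind E := tup3(tup3(io(int),io(int),io(int)),io(io(int)),io(io(int))).
No equations remain and no clash or occurs-check failure arose, so a unifier exists.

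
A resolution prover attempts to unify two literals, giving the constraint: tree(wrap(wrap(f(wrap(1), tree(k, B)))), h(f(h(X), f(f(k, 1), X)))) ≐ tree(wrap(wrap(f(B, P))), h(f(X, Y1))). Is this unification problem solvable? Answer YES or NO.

NO

Decompose tree/2: wrap(wrap(f(wrap(1), tree(k, B)))) ≐ wrap(wrap(f(B, P))),  h(f(h(X), f(f(k, 1), X))) ≐ h(f(X, Y1)).
Decompose wrap/1: wrap(f(wrap(1), tree(k, B))) ≐ wrap(f(B, P)).
Decompose wrap/1: f(wrap(1), tree(k, B)) ≐ f(B, P).
Decompose f/2: wrap(1) ≐ B,  tree(k, B) ≐ P.
Bind B := wrap(1); substituting into the one remaining equation that mentions B gives: tree(k, wrap(1)) ≐ P.
Bind P := tree(k, wrap(1)); no other remaining equation mentions P.
Decompose h/1: f(h(X), f(f(k, 1), X)) ≐ f(X, Y1).
Decompose f/2: h(X) ≐ X,  f(f(k, 1), X) ≐ Y1.
Occurs check fails: X occurs in h(X); the equation X ≐ h(X) has no finite solution.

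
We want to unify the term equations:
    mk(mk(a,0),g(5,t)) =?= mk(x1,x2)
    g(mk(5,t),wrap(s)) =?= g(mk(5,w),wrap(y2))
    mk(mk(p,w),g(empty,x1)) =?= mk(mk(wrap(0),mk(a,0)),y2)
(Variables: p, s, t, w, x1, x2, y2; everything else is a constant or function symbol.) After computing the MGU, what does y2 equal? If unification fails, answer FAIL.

Decompose mk/2: mk(a,0) =?= x1,  g(5,t) =?= x2.
Bind x1 := mk(a,0); substituting into the one remaining equation that mentions x1 gives: mk(mk(p,w),g(empty,mk(a,0))) =?= mk(mk(wrap(0),mk(a,0)),y2).
Bind x2 := g(5,t); no other remaining equation mentions x2.
Decompose g/2: mk(5,t) =?= mk(5,w),  wrap(s) =?= wrap(y2).
Decompose mk/2: 5 =?= 5,  t =?= w.
Delete trivial equation 5 =?= 5.
Bind t := w; no other remaining equation mentions t. Substituting into the earlier binding gives x2 := g(5,w).
Decompose wrap/1: s =?= y2.
Bind s := y2; no other remaining equation mentions s.
Decompose mk/2: mk(p,w) =?= mk(wrap(0),mk(a,0)),  g(empty,mk(a,0)) =?= y2.
Decompose mk/2: p =?= wrap(0),  w =?= mk(a,0).
Bind p := wrap(0); no other remaining equation mentions p.
Bind w := mk(a,0); no other remaining equation mentions w. Substituting into the earlier bindings gives x2 := g(5,mk(a,0)), t := mk(a,0).
Bind y2 := g(empty,mk(a,0)). Substituting into the earlier binding gives s := g(empty,mk(a,0)).
MGU = { x1 := mk(a,0), x2 := g(5,mk(a,0)), t := mk(a,0), s := g(empty,mk(a,0)), p := wrap(0), w := mk(a,0), y2 := g(empty,mk(a,0)) }, so y2 := g(empty,mk(a,0)).

g(empty,mk(a,0))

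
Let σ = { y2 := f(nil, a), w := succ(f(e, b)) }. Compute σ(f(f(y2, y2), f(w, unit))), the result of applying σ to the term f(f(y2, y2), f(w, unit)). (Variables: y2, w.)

f(f(f(nil, a), f(nil, a)), f(succ(f(e, b)), unit))

Replace each occurrence of y2 with f(nil, a).
Replace each occurrence of w with succ(f(e, b)).
Result: f(f(f(nil, a), f(nil, a)), f(succ(f(e, b)), unit)).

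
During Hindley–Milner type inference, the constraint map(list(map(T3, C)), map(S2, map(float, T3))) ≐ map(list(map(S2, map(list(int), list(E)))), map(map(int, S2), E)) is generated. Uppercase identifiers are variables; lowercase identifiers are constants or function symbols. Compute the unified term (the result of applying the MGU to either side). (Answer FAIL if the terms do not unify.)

Decompose map/2: list(map(T3, C)) ≐ list(map(S2, map(list(int), list(E)))),  map(S2, map(float, T3)) ≐ map(map(int, S2), E).
Decompose list/1: map(T3, C) ≐ map(S2, map(list(int), list(E))).
Decompose map/2: T3 ≐ S2,  C ≐ map(list(int), list(E)).
Bind T3 := S2; substituting into the one remaining equation that mentions T3 gives: map(S2, map(float, S2)) ≐ map(map(int, S2), E).
Bind C := map(list(int), list(E)); no other remaining equation mentions C.
Decompose map/2: S2 ≐ map(int, S2),  map(float, S2) ≐ E.
Occurs check fails: S2 occurs in map(int, S2); the equation S2 ≐ map(int, S2) has no finite solution.

FAIL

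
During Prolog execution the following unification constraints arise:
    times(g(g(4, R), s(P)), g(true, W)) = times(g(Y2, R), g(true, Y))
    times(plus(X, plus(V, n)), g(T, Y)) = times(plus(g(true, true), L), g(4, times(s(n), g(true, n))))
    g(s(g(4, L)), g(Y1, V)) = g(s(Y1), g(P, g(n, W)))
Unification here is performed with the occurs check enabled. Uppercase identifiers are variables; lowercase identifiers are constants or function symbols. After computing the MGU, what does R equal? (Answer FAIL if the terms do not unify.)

Decompose times/2: g(g(4, R), s(P)) = g(Y2, R),  g(true, W) = g(true, Y).
Decompose g/2: g(4, R) = Y2,  s(P) = R.
Bind Y2 := g(4, R); no other remaining equation mentions Y2.
Bind R := s(P); no other remaining equation mentions R. Substituting into the earlier binding gives Y2 := g(4, s(P)).
Decompose g/2: true = true,  W = Y.
Delete trivial equation true = true.
Bind W := Y; substituting into the one remaining equation that mentions W gives: g(s(g(4, L)), g(Y1, V)) = g(s(Y1), g(P, g(n, Y))).
Decompose times/2: plus(X, plus(V, n)) = plus(g(true, true), L),  g(T, Y) = g(4, times(s(n), g(true, n))).
Decompose plus/2: X = g(true, true),  plus(V, n) = L.
Bind X := g(true, true); no other remaining equation mentions X.
Bind L := plus(V, n); substituting into the one remaining equation that mentions L gives: g(s(g(4, plus(V, n))), g(Y1, V)) = g(s(Y1), g(P, g(n, Y))).
Decompose g/2: T = 4,  Y = times(s(n), g(true, n)).
Bind T := 4; no other remaining equation mentions T.
Bind Y := times(s(n), g(true, n)); substituting into the remaining equation gives: g(s(g(4, plus(V, n))), g(Y1, V)) = g(s(Y1), g(P, g(n, times(s(n), g(true, n))))). Substituting into the earlier binding gives W := times(s(n), g(true, n)).
Decompose g/2: s(g(4, plus(V, n))) = s(Y1),  g(Y1, V) = g(P, g(n, times(s(n), g(true, n)))).
Decompose s/1: g(4, plus(V, n)) = Y1.
Bind Y1 := g(4, plus(V, n)); substituting into the remaining equation gives: g(g(4, plus(V, n)), V) = g(P, g(n, times(s(n), g(true, n)))).
Decompose g/2: g(4, plus(V, n)) = P,  V = g(n, times(s(n), g(true, n))).
Bind P := g(4, plus(V, n)); no other remaining equation mentions P. Substituting into the earlier bindings gives Y2 := g(4, s(g(4, plus(V, n)))), R := s(g(4, plus(V, n))).
Bind V := g(n, times(s(n), g(true, n))). Substituting into the earlier bindings gives Y2 := g(4, s(g(4, plus(g(n, times(s(n), g(true, n))), n)))), R := s(g(4, plus(g(n, times(s(n), g(true, n))), n))), L := plus(g(n, times(s(n), g(true, n))), n), Y1 := g(4, plus(g(n, times(s(n), g(true, n))), n)), P := g(4, plus(g(n, times(s(n), g(true, n))), n)).
MGU = { Y2 ↦ g(4, s(g(4, plus(g(n, times(s(n), g(true, n))), n)))), R ↦ s(g(4, plus(g(n, times(s(n), g(true, n))), n))), W ↦ times(s(n), g(true, n)), X ↦ g(true, true), L ↦ plus(g(n, times(s(n), g(true, n))), n), T ↦ 4, Y ↦ times(s(n), g(true, n)), Y1 ↦ g(4, plus(g(n, times(s(n), g(true, n))), n)), P ↦ g(4, plus(g(n, times(s(n), g(true, n))), n)), V ↦ g(n, times(s(n), g(true, n))) }, so R ↦ s(g(4, plus(g(n, times(s(n), g(true, n))), n))).

s(g(4, plus(g(n, times(s(n), g(true, n))), n)))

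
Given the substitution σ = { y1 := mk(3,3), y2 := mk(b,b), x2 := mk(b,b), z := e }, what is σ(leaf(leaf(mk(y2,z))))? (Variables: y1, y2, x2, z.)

leaf(leaf(mk(mk(b,b),e)))

Replace each occurrence of y2 with mk(b,b).
Replace each occurrence of z with e.
Result: leaf(leaf(mk(mk(b,b),e))).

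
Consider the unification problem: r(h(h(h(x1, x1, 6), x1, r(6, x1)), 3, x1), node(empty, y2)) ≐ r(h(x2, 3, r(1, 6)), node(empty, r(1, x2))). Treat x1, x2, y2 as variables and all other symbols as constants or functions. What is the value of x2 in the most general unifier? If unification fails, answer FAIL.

h(h(r(1, 6), r(1, 6), 6), r(1, 6), r(6, r(1, 6)))

Decompose r/2: h(h(h(x1, x1, 6), x1, r(6, x1)), 3, x1) ≐ h(x2, 3, r(1, 6)),  node(empty, y2) ≐ node(empty, r(1, x2)).
Decompose h/3: h(h(x1, x1, 6), x1, r(6, x1)) ≐ x2,  3 ≐ 3,  x1 ≐ r(1, 6).
Bind x2 := h(h(x1, x1, 6), x1, r(6, x1)); substituting into the one remaining equation that mentions x2 gives: node(empty, y2) ≐ node(empty, r(1, h(h(x1, x1, 6), x1, r(6, x1)))).
Delete trivial equation 3 ≐ 3.
Bind x1 := r(1, 6); substituting into the remaining equation gives: node(empty, y2) ≐ node(empty, r(1, h(h(r(1, 6), r(1, 6), 6), r(1, 6), r(6, r(1, 6))))). Substituting into the earlier binding gives x2 := h(h(r(1, 6), r(1, 6), 6), r(1, 6), r(6, r(1, 6))).
Decompose node/2: empty ≐ empty,  y2 ≐ r(1, h(h(r(1, 6), r(1, 6), 6), r(1, 6), r(6, r(1, 6)))).
Delete trivial equation empty ≐ empty.
Bind y2 := r(1, h(h(r(1, 6), r(1, 6), 6), r(1, 6), r(6, r(1, 6)))).
MGU = { x2 ↦ h(h(r(1, 6), r(1, 6), 6), r(1, 6), r(6, r(1, 6))), x1 ↦ r(1, 6), y2 ↦ r(1, h(h(r(1, 6), r(1, 6), 6), r(1, 6), r(6, r(1, 6)))) }, so x2 ↦ h(h(r(1, 6), r(1, 6), 6), r(1, 6), r(6, r(1, 6))).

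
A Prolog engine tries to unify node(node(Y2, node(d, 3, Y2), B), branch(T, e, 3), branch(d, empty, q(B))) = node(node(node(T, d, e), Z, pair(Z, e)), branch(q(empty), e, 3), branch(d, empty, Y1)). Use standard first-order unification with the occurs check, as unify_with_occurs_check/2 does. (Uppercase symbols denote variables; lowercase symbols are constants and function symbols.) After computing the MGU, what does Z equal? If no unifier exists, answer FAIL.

Decompose node/3: node(Y2, node(d, 3, Y2), B) = node(node(T, d, e), Z, pair(Z, e)),  branch(T, e, 3) = branch(q(empty), e, 3),  branch(d, empty, q(B)) = branch(d, empty, Y1).
Decompose node/3: Y2 = node(T, d, e),  node(d, 3, Y2) = Z,  B = pair(Z, e).
Bind Y2 := node(T, d, e); substituting into the one remaining equation that mentions Y2 gives: node(d, 3, node(T, d, e)) = Z.
Bind Z := node(d, 3, node(T, d, e)); substituting into the one remaining equation that mentions Z gives: B = pair(node(d, 3, node(T, d, e)), e).
Bind B := pair(node(d, 3, node(T, d, e)), e); substituting into the one remaining equation that mentions B gives: branch(d, empty, q(pair(node(d, 3, node(T, d, e)), e))) = branch(d, empty, Y1).
Decompose branch/3: T = q(empty),  e = e,  3 = 3.
Bind T := q(empty); substituting into the one remaining equation that mentions T gives: branch(d, empty, q(pair(node(d, 3, node(q(empty), d, e)), e))) = branch(d, empty, Y1). Substituting into the earlier bindings gives Y2 := node(q(empty), d, e), Z := node(d, 3, node(q(empty), d, e)), B := pair(node(d, 3, node(q(empty), d, e)), e).
Delete trivial equation e = e.
Delete trivial equation 3 = 3.
Decompose branch/3: d = d,  empty = empty,  q(pair(node(d, 3, node(q(empty), d, e)), e)) = Y1.
Delete trivial equation d = d.
Delete trivial equation empty = empty.
Bind Y1 := q(pair(node(d, 3, node(q(empty), d, e)), e)).
MGU = { Y2 ↦ node(q(empty), d, e), Z ↦ node(d, 3, node(q(empty), d, e)), B ↦ pair(node(d, 3, node(q(empty), d, e)), e), T ↦ q(empty), Y1 ↦ q(pair(node(d, 3, node(q(empty), d, e)), e)) }, so Z ↦ node(d, 3, node(q(empty), d, e)).

node(d, 3, node(q(empty), d, e))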